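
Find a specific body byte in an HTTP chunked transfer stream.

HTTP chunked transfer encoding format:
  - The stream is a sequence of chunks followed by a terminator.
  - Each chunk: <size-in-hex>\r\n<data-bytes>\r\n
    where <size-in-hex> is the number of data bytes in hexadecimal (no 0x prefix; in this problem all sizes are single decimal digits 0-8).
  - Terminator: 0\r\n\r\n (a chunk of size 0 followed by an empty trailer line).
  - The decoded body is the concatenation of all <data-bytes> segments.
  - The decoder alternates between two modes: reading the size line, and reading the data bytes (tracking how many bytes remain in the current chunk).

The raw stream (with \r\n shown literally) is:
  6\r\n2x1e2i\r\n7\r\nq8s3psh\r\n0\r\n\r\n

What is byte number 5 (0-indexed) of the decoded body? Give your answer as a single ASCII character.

Chunk 1: stream[0..1]='6' size=0x6=6, data at stream[3..9]='2x1e2i' -> body[0..6], body so far='2x1e2i'
Chunk 2: stream[11..12]='7' size=0x7=7, data at stream[14..21]='q8s3psh' -> body[6..13], body so far='2x1e2iq8s3psh'
Chunk 3: stream[23..24]='0' size=0 (terminator). Final body='2x1e2iq8s3psh' (13 bytes)
Body byte 5 = 'i'

Answer: i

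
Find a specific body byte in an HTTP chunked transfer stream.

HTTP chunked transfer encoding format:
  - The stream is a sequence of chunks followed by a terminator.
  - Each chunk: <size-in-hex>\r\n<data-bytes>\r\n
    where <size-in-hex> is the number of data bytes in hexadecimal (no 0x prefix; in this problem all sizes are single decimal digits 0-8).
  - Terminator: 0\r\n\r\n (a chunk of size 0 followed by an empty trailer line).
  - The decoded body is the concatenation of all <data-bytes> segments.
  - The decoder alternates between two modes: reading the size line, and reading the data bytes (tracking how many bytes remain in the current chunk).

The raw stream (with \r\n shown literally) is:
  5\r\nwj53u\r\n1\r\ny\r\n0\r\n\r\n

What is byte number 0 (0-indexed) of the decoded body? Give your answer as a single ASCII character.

Answer: w

Derivation:
Chunk 1: stream[0..1]='5' size=0x5=5, data at stream[3..8]='wj53u' -> body[0..5], body so far='wj53u'
Chunk 2: stream[10..11]='1' size=0x1=1, data at stream[13..14]='y' -> body[5..6], body so far='wj53uy'
Chunk 3: stream[16..17]='0' size=0 (terminator). Final body='wj53uy' (6 bytes)
Body byte 0 = 'w'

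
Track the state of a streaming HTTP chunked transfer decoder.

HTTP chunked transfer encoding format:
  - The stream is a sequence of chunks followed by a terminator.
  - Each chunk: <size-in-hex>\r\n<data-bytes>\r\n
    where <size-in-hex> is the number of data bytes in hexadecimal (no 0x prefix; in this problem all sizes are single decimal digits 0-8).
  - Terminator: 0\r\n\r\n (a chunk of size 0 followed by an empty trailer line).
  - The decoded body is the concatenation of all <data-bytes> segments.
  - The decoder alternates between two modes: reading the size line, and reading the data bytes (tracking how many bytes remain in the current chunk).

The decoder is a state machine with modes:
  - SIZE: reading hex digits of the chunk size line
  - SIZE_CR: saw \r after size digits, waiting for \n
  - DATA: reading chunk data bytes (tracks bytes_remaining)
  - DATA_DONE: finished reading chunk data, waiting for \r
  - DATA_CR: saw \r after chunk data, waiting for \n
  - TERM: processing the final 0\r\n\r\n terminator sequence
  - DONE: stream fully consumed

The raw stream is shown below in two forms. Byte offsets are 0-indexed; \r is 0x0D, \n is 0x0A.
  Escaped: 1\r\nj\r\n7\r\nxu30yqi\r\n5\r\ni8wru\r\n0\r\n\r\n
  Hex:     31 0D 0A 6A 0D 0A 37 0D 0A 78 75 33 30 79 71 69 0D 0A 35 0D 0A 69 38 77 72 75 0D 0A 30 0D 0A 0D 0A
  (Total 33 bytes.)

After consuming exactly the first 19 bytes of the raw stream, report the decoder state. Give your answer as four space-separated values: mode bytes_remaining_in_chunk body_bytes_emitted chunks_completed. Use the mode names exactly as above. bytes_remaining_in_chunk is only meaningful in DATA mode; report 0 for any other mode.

Byte 0 = '1': mode=SIZE remaining=0 emitted=0 chunks_done=0
Byte 1 = 0x0D: mode=SIZE_CR remaining=0 emitted=0 chunks_done=0
Byte 2 = 0x0A: mode=DATA remaining=1 emitted=0 chunks_done=0
Byte 3 = 'j': mode=DATA_DONE remaining=0 emitted=1 chunks_done=0
Byte 4 = 0x0D: mode=DATA_CR remaining=0 emitted=1 chunks_done=0
Byte 5 = 0x0A: mode=SIZE remaining=0 emitted=1 chunks_done=1
Byte 6 = '7': mode=SIZE remaining=0 emitted=1 chunks_done=1
Byte 7 = 0x0D: mode=SIZE_CR remaining=0 emitted=1 chunks_done=1
Byte 8 = 0x0A: mode=DATA remaining=7 emitted=1 chunks_done=1
Byte 9 = 'x': mode=DATA remaining=6 emitted=2 chunks_done=1
Byte 10 = 'u': mode=DATA remaining=5 emitted=3 chunks_done=1
Byte 11 = '3': mode=DATA remaining=4 emitted=4 chunks_done=1
Byte 12 = '0': mode=DATA remaining=3 emitted=5 chunks_done=1
Byte 13 = 'y': mode=DATA remaining=2 emitted=6 chunks_done=1
Byte 14 = 'q': mode=DATA remaining=1 emitted=7 chunks_done=1
Byte 15 = 'i': mode=DATA_DONE remaining=0 emitted=8 chunks_done=1
Byte 16 = 0x0D: mode=DATA_CR remaining=0 emitted=8 chunks_done=1
Byte 17 = 0x0A: mode=SIZE remaining=0 emitted=8 chunks_done=2
Byte 18 = '5': mode=SIZE remaining=0 emitted=8 chunks_done=2

Answer: SIZE 0 8 2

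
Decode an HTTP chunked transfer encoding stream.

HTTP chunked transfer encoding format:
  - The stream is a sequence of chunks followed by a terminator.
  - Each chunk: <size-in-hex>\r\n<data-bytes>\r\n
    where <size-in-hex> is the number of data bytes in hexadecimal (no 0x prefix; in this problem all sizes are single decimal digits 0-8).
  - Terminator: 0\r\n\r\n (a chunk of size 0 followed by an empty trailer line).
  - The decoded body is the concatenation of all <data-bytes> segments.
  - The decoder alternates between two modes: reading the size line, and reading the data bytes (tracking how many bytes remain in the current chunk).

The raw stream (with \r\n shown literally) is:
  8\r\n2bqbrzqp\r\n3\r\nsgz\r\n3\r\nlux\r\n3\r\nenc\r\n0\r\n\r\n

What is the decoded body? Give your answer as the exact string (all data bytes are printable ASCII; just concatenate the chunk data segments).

Answer: 2bqbrzqpsgzluxenc

Derivation:
Chunk 1: stream[0..1]='8' size=0x8=8, data at stream[3..11]='2bqbrzqp' -> body[0..8], body so far='2bqbrzqp'
Chunk 2: stream[13..14]='3' size=0x3=3, data at stream[16..19]='sgz' -> body[8..11], body so far='2bqbrzqpsgz'
Chunk 3: stream[21..22]='3' size=0x3=3, data at stream[24..27]='lux' -> body[11..14], body so far='2bqbrzqpsgzlux'
Chunk 4: stream[29..30]='3' size=0x3=3, data at stream[32..35]='enc' -> body[14..17], body so far='2bqbrzqpsgzluxenc'
Chunk 5: stream[37..38]='0' size=0 (terminator). Final body='2bqbrzqpsgzluxenc' (17 bytes)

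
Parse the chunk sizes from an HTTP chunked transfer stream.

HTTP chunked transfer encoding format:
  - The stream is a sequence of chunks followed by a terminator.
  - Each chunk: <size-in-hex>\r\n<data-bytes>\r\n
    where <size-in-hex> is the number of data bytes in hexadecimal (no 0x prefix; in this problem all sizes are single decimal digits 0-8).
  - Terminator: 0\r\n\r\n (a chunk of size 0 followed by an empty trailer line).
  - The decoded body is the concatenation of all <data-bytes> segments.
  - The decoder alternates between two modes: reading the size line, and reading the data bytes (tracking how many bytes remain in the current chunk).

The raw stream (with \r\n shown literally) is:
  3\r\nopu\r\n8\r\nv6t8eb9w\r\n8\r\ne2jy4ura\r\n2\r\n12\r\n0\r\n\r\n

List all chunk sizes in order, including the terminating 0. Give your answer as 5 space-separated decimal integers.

Chunk 1: stream[0..1]='3' size=0x3=3, data at stream[3..6]='opu' -> body[0..3], body so far='opu'
Chunk 2: stream[8..9]='8' size=0x8=8, data at stream[11..19]='v6t8eb9w' -> body[3..11], body so far='opuv6t8eb9w'
Chunk 3: stream[21..22]='8' size=0x8=8, data at stream[24..32]='e2jy4ura' -> body[11..19], body so far='opuv6t8eb9we2jy4ura'
Chunk 4: stream[34..35]='2' size=0x2=2, data at stream[37..39]='12' -> body[19..21], body so far='opuv6t8eb9we2jy4ura12'
Chunk 5: stream[41..42]='0' size=0 (terminator). Final body='opuv6t8eb9we2jy4ura12' (21 bytes)

Answer: 3 8 8 2 0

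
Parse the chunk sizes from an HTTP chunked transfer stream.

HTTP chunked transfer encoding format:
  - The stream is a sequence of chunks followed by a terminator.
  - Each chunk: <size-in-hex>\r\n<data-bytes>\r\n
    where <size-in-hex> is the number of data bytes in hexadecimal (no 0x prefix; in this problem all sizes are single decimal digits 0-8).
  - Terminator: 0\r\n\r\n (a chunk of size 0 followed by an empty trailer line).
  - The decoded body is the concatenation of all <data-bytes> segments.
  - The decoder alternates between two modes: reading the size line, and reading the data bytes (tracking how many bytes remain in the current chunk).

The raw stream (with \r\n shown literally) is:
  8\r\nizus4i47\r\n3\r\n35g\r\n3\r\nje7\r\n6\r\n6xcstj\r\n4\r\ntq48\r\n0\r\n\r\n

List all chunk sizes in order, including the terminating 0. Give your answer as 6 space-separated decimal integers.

Answer: 8 3 3 6 4 0

Derivation:
Chunk 1: stream[0..1]='8' size=0x8=8, data at stream[3..11]='izus4i47' -> body[0..8], body so far='izus4i47'
Chunk 2: stream[13..14]='3' size=0x3=3, data at stream[16..19]='35g' -> body[8..11], body so far='izus4i4735g'
Chunk 3: stream[21..22]='3' size=0x3=3, data at stream[24..27]='je7' -> body[11..14], body so far='izus4i4735gje7'
Chunk 4: stream[29..30]='6' size=0x6=6, data at stream[32..38]='6xcstj' -> body[14..20], body so far='izus4i4735gje76xcstj'
Chunk 5: stream[40..41]='4' size=0x4=4, data at stream[43..47]='tq48' -> body[20..24], body so far='izus4i4735gje76xcstjtq48'
Chunk 6: stream[49..50]='0' size=0 (terminator). Final body='izus4i4735gje76xcstjtq48' (24 bytes)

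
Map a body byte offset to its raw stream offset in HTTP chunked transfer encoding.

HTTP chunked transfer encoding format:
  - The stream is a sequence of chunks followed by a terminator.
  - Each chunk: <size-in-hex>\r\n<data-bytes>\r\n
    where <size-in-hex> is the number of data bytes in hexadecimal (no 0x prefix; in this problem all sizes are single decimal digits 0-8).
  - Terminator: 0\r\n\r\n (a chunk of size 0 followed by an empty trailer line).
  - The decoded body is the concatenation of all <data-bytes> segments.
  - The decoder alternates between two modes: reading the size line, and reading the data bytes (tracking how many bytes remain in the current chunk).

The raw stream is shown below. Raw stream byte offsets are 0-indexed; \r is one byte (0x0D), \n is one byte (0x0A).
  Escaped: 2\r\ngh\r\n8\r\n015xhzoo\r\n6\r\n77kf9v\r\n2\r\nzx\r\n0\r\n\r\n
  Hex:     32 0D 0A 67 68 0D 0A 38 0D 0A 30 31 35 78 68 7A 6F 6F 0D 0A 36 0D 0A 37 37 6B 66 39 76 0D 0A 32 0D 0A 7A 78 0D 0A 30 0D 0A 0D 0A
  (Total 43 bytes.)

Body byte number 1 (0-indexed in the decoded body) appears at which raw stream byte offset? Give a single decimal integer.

Chunk 1: stream[0..1]='2' size=0x2=2, data at stream[3..5]='gh' -> body[0..2], body so far='gh'
Chunk 2: stream[7..8]='8' size=0x8=8, data at stream[10..18]='015xhzoo' -> body[2..10], body so far='gh015xhzoo'
Chunk 3: stream[20..21]='6' size=0x6=6, data at stream[23..29]='77kf9v' -> body[10..16], body so far='gh015xhzoo77kf9v'
Chunk 4: stream[31..32]='2' size=0x2=2, data at stream[34..36]='zx' -> body[16..18], body so far='gh015xhzoo77kf9vzx'
Chunk 5: stream[38..39]='0' size=0 (terminator). Final body='gh015xhzoo77kf9vzx' (18 bytes)
Body byte 1 at stream offset 4

Answer: 4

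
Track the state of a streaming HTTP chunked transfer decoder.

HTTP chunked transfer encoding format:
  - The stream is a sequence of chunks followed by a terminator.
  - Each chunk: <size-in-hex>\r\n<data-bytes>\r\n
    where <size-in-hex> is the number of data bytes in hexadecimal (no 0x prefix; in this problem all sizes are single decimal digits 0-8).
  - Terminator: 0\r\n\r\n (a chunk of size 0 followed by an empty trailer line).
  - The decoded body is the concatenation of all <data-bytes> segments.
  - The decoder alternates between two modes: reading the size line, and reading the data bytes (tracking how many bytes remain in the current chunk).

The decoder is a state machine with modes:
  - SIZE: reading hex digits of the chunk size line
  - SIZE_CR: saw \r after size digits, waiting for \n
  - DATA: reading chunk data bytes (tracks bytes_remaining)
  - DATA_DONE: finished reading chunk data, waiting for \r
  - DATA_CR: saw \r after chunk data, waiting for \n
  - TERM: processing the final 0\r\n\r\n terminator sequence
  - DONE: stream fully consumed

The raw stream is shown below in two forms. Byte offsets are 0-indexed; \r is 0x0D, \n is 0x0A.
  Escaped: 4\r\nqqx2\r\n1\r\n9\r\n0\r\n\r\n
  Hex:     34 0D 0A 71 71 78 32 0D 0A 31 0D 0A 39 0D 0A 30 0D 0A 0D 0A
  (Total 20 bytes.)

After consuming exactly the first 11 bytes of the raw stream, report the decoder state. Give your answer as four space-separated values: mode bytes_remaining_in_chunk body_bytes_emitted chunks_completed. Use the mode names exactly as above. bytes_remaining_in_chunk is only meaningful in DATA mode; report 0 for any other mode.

Answer: SIZE_CR 0 4 1

Derivation:
Byte 0 = '4': mode=SIZE remaining=0 emitted=0 chunks_done=0
Byte 1 = 0x0D: mode=SIZE_CR remaining=0 emitted=0 chunks_done=0
Byte 2 = 0x0A: mode=DATA remaining=4 emitted=0 chunks_done=0
Byte 3 = 'q': mode=DATA remaining=3 emitted=1 chunks_done=0
Byte 4 = 'q': mode=DATA remaining=2 emitted=2 chunks_done=0
Byte 5 = 'x': mode=DATA remaining=1 emitted=3 chunks_done=0
Byte 6 = '2': mode=DATA_DONE remaining=0 emitted=4 chunks_done=0
Byte 7 = 0x0D: mode=DATA_CR remaining=0 emitted=4 chunks_done=0
Byte 8 = 0x0A: mode=SIZE remaining=0 emitted=4 chunks_done=1
Byte 9 = '1': mode=SIZE remaining=0 emitted=4 chunks_done=1
Byte 10 = 0x0D: mode=SIZE_CR remaining=0 emitted=4 chunks_done=1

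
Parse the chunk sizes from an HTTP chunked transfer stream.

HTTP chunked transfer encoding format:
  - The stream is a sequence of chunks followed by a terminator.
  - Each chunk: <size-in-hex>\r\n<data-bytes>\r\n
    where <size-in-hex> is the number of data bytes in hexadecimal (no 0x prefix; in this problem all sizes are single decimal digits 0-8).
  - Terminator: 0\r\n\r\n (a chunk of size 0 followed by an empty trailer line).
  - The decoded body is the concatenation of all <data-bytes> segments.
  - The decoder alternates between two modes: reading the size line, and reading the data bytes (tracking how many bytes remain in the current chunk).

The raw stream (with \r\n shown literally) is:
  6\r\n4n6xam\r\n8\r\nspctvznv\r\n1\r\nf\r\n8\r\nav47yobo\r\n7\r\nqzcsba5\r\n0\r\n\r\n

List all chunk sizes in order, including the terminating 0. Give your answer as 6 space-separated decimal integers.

Answer: 6 8 1 8 7 0

Derivation:
Chunk 1: stream[0..1]='6' size=0x6=6, data at stream[3..9]='4n6xam' -> body[0..6], body so far='4n6xam'
Chunk 2: stream[11..12]='8' size=0x8=8, data at stream[14..22]='spctvznv' -> body[6..14], body so far='4n6xamspctvznv'
Chunk 3: stream[24..25]='1' size=0x1=1, data at stream[27..28]='f' -> body[14..15], body so far='4n6xamspctvznvf'
Chunk 4: stream[30..31]='8' size=0x8=8, data at stream[33..41]='av47yobo' -> body[15..23], body so far='4n6xamspctvznvfav47yobo'
Chunk 5: stream[43..44]='7' size=0x7=7, data at stream[46..53]='qzcsba5' -> body[23..30], body so far='4n6xamspctvznvfav47yoboqzcsba5'
Chunk 6: stream[55..56]='0' size=0 (terminator). Final body='4n6xamspctvznvfav47yoboqzcsba5' (30 bytes)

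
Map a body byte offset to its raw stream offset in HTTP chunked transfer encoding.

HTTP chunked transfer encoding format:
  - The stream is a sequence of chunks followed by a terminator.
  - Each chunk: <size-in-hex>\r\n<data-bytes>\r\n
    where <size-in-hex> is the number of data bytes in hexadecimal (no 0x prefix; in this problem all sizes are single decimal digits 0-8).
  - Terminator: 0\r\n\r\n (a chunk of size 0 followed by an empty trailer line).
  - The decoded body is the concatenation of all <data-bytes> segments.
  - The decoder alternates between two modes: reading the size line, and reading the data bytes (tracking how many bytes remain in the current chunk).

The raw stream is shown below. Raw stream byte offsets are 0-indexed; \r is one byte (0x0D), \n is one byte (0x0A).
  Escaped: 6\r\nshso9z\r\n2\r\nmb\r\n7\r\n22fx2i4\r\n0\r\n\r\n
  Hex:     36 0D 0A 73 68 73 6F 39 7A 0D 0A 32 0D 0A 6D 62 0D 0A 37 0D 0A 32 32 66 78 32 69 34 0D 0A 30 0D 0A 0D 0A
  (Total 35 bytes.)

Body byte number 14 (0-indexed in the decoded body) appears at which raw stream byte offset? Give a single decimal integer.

Answer: 27

Derivation:
Chunk 1: stream[0..1]='6' size=0x6=6, data at stream[3..9]='shso9z' -> body[0..6], body so far='shso9z'
Chunk 2: stream[11..12]='2' size=0x2=2, data at stream[14..16]='mb' -> body[6..8], body so far='shso9zmb'
Chunk 3: stream[18..19]='7' size=0x7=7, data at stream[21..28]='22fx2i4' -> body[8..15], body so far='shso9zmb22fx2i4'
Chunk 4: stream[30..31]='0' size=0 (terminator). Final body='shso9zmb22fx2i4' (15 bytes)
Body byte 14 at stream offset 27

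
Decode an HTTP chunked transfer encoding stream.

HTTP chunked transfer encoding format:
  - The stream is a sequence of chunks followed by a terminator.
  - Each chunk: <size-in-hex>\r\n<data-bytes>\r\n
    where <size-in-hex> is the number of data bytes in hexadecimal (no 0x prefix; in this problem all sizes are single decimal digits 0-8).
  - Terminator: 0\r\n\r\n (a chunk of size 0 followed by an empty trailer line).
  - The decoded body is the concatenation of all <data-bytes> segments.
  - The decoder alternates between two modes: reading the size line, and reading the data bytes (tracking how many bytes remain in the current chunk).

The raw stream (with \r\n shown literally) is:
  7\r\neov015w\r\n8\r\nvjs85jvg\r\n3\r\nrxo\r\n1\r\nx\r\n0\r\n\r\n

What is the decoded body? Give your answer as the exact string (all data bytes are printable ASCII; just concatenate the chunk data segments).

Chunk 1: stream[0..1]='7' size=0x7=7, data at stream[3..10]='eov015w' -> body[0..7], body so far='eov015w'
Chunk 2: stream[12..13]='8' size=0x8=8, data at stream[15..23]='vjs85jvg' -> body[7..15], body so far='eov015wvjs85jvg'
Chunk 3: stream[25..26]='3' size=0x3=3, data at stream[28..31]='rxo' -> body[15..18], body so far='eov015wvjs85jvgrxo'
Chunk 4: stream[33..34]='1' size=0x1=1, data at stream[36..37]='x' -> body[18..19], body so far='eov015wvjs85jvgrxox'
Chunk 5: stream[39..40]='0' size=0 (terminator). Final body='eov015wvjs85jvgrxox' (19 bytes)

Answer: eov015wvjs85jvgrxox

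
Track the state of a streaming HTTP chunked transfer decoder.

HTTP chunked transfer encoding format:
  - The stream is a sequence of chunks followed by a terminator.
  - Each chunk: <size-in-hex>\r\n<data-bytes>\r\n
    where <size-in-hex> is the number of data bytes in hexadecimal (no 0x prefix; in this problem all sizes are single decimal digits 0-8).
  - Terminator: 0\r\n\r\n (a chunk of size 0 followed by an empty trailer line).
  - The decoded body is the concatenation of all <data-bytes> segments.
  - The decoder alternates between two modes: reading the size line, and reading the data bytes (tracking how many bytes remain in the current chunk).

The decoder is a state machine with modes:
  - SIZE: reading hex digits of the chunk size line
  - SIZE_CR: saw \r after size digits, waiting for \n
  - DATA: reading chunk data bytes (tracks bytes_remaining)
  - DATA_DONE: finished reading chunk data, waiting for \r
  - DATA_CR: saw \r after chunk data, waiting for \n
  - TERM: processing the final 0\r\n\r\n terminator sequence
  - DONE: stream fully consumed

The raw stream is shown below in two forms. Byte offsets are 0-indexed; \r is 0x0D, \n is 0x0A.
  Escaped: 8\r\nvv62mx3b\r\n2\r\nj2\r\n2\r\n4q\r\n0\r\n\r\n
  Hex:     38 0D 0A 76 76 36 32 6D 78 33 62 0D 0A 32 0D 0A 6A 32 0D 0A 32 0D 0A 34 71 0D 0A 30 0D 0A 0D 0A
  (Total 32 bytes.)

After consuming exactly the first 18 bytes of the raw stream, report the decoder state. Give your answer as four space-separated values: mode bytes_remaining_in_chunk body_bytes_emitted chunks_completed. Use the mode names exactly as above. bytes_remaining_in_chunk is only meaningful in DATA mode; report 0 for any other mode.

Byte 0 = '8': mode=SIZE remaining=0 emitted=0 chunks_done=0
Byte 1 = 0x0D: mode=SIZE_CR remaining=0 emitted=0 chunks_done=0
Byte 2 = 0x0A: mode=DATA remaining=8 emitted=0 chunks_done=0
Byte 3 = 'v': mode=DATA remaining=7 emitted=1 chunks_done=0
Byte 4 = 'v': mode=DATA remaining=6 emitted=2 chunks_done=0
Byte 5 = '6': mode=DATA remaining=5 emitted=3 chunks_done=0
Byte 6 = '2': mode=DATA remaining=4 emitted=4 chunks_done=0
Byte 7 = 'm': mode=DATA remaining=3 emitted=5 chunks_done=0
Byte 8 = 'x': mode=DATA remaining=2 emitted=6 chunks_done=0
Byte 9 = '3': mode=DATA remaining=1 emitted=7 chunks_done=0
Byte 10 = 'b': mode=DATA_DONE remaining=0 emitted=8 chunks_done=0
Byte 11 = 0x0D: mode=DATA_CR remaining=0 emitted=8 chunks_done=0
Byte 12 = 0x0A: mode=SIZE remaining=0 emitted=8 chunks_done=1
Byte 13 = '2': mode=SIZE remaining=0 emitted=8 chunks_done=1
Byte 14 = 0x0D: mode=SIZE_CR remaining=0 emitted=8 chunks_done=1
Byte 15 = 0x0A: mode=DATA remaining=2 emitted=8 chunks_done=1
Byte 16 = 'j': mode=DATA remaining=1 emitted=9 chunks_done=1
Byte 17 = '2': mode=DATA_DONE remaining=0 emitted=10 chunks_done=1

Answer: DATA_DONE 0 10 1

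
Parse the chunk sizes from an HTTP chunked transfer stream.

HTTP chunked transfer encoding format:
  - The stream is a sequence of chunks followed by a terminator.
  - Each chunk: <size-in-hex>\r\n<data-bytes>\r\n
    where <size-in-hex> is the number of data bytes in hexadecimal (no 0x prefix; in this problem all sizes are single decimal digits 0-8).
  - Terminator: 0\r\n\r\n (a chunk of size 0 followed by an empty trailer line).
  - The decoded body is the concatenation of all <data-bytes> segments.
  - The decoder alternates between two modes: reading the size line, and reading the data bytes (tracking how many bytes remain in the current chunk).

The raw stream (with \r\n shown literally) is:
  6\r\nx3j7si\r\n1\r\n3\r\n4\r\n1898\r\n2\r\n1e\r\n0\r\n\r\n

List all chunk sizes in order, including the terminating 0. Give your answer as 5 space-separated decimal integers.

Chunk 1: stream[0..1]='6' size=0x6=6, data at stream[3..9]='x3j7si' -> body[0..6], body so far='x3j7si'
Chunk 2: stream[11..12]='1' size=0x1=1, data at stream[14..15]='3' -> body[6..7], body so far='x3j7si3'
Chunk 3: stream[17..18]='4' size=0x4=4, data at stream[20..24]='1898' -> body[7..11], body so far='x3j7si31898'
Chunk 4: stream[26..27]='2' size=0x2=2, data at stream[29..31]='1e' -> body[11..13], body so far='x3j7si318981e'
Chunk 5: stream[33..34]='0' size=0 (terminator). Final body='x3j7si318981e' (13 bytes)

Answer: 6 1 4 2 0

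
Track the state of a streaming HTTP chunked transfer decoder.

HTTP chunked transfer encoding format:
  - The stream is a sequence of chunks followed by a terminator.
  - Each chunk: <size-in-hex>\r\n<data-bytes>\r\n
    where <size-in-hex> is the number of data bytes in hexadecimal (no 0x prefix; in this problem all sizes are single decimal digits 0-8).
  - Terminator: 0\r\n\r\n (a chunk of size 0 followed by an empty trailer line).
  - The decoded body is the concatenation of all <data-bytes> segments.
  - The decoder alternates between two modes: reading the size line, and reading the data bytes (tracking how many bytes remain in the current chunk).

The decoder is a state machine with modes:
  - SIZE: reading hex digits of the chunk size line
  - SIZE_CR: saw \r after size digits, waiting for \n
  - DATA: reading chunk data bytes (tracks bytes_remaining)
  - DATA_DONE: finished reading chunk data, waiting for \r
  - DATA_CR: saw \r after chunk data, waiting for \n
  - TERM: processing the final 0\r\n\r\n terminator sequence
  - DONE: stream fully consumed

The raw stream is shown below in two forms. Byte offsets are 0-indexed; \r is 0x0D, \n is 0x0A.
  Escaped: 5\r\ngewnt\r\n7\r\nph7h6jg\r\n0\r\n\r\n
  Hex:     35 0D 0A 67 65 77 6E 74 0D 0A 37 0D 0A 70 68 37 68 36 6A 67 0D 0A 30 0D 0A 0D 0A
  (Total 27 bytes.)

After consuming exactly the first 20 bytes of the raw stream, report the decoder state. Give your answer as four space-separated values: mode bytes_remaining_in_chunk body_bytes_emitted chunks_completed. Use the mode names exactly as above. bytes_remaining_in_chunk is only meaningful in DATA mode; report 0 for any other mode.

Byte 0 = '5': mode=SIZE remaining=0 emitted=0 chunks_done=0
Byte 1 = 0x0D: mode=SIZE_CR remaining=0 emitted=0 chunks_done=0
Byte 2 = 0x0A: mode=DATA remaining=5 emitted=0 chunks_done=0
Byte 3 = 'g': mode=DATA remaining=4 emitted=1 chunks_done=0
Byte 4 = 'e': mode=DATA remaining=3 emitted=2 chunks_done=0
Byte 5 = 'w': mode=DATA remaining=2 emitted=3 chunks_done=0
Byte 6 = 'n': mode=DATA remaining=1 emitted=4 chunks_done=0
Byte 7 = 't': mode=DATA_DONE remaining=0 emitted=5 chunks_done=0
Byte 8 = 0x0D: mode=DATA_CR remaining=0 emitted=5 chunks_done=0
Byte 9 = 0x0A: mode=SIZE remaining=0 emitted=5 chunks_done=1
Byte 10 = '7': mode=SIZE remaining=0 emitted=5 chunks_done=1
Byte 11 = 0x0D: mode=SIZE_CR remaining=0 emitted=5 chunks_done=1
Byte 12 = 0x0A: mode=DATA remaining=7 emitted=5 chunks_done=1
Byte 13 = 'p': mode=DATA remaining=6 emitted=6 chunks_done=1
Byte 14 = 'h': mode=DATA remaining=5 emitted=7 chunks_done=1
Byte 15 = '7': mode=DATA remaining=4 emitted=8 chunks_done=1
Byte 16 = 'h': mode=DATA remaining=3 emitted=9 chunks_done=1
Byte 17 = '6': mode=DATA remaining=2 emitted=10 chunks_done=1
Byte 18 = 'j': mode=DATA remaining=1 emitted=11 chunks_done=1
Byte 19 = 'g': mode=DATA_DONE remaining=0 emitted=12 chunks_done=1

Answer: DATA_DONE 0 12 1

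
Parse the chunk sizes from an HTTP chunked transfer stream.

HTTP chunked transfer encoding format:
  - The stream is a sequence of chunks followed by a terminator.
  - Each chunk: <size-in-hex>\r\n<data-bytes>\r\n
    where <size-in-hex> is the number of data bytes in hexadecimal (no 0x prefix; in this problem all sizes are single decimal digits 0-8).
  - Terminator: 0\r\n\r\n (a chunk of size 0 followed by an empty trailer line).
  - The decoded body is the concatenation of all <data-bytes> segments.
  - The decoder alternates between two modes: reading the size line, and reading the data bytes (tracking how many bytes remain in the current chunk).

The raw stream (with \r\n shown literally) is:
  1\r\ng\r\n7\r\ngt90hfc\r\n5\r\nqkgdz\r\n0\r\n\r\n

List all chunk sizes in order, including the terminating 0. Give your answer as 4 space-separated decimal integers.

Chunk 1: stream[0..1]='1' size=0x1=1, data at stream[3..4]='g' -> body[0..1], body so far='g'
Chunk 2: stream[6..7]='7' size=0x7=7, data at stream[9..16]='gt90hfc' -> body[1..8], body so far='ggt90hfc'
Chunk 3: stream[18..19]='5' size=0x5=5, data at stream[21..26]='qkgdz' -> body[8..13], body so far='ggt90hfcqkgdz'
Chunk 4: stream[28..29]='0' size=0 (terminator). Final body='ggt90hfcqkgdz' (13 bytes)

Answer: 1 7 5 0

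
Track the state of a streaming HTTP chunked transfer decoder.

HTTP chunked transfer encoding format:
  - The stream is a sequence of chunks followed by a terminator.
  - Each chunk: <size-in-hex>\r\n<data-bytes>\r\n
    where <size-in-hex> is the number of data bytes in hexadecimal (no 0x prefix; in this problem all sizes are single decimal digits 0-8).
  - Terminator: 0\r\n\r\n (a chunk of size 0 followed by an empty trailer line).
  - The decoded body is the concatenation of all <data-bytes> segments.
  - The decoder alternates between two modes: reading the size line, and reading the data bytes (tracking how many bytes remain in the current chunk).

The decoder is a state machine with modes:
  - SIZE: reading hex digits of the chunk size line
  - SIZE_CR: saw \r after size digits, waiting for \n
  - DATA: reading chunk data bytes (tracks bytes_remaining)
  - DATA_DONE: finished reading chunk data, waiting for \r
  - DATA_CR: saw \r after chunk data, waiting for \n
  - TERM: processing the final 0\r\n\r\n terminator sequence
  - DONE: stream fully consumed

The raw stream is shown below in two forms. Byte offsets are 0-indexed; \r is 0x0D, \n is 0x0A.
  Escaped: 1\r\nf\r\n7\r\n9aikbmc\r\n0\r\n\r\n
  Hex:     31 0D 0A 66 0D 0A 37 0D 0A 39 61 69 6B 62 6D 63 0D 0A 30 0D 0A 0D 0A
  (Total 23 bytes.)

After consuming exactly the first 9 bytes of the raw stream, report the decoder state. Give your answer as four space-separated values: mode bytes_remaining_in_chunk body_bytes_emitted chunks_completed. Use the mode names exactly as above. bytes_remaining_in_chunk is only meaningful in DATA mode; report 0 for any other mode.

Answer: DATA 7 1 1

Derivation:
Byte 0 = '1': mode=SIZE remaining=0 emitted=0 chunks_done=0
Byte 1 = 0x0D: mode=SIZE_CR remaining=0 emitted=0 chunks_done=0
Byte 2 = 0x0A: mode=DATA remaining=1 emitted=0 chunks_done=0
Byte 3 = 'f': mode=DATA_DONE remaining=0 emitted=1 chunks_done=0
Byte 4 = 0x0D: mode=DATA_CR remaining=0 emitted=1 chunks_done=0
Byte 5 = 0x0A: mode=SIZE remaining=0 emitted=1 chunks_done=1
Byte 6 = '7': mode=SIZE remaining=0 emitted=1 chunks_done=1
Byte 7 = 0x0D: mode=SIZE_CR remaining=0 emitted=1 chunks_done=1
Byte 8 = 0x0A: mode=DATA remaining=7 emitted=1 chunks_done=1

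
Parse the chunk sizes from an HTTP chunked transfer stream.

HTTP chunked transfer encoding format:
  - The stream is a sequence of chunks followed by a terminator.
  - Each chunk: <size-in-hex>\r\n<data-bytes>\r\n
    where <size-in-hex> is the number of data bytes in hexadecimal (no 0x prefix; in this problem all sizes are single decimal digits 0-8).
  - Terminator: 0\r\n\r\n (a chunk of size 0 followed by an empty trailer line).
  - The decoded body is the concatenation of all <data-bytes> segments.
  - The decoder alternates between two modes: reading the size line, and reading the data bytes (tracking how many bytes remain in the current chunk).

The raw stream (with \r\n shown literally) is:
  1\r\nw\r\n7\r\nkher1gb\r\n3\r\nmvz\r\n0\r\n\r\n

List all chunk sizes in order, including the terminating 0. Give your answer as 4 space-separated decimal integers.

Chunk 1: stream[0..1]='1' size=0x1=1, data at stream[3..4]='w' -> body[0..1], body so far='w'
Chunk 2: stream[6..7]='7' size=0x7=7, data at stream[9..16]='kher1gb' -> body[1..8], body so far='wkher1gb'
Chunk 3: stream[18..19]='3' size=0x3=3, data at stream[21..24]='mvz' -> body[8..11], body so far='wkher1gbmvz'
Chunk 4: stream[26..27]='0' size=0 (terminator). Final body='wkher1gbmvz' (11 bytes)

Answer: 1 7 3 0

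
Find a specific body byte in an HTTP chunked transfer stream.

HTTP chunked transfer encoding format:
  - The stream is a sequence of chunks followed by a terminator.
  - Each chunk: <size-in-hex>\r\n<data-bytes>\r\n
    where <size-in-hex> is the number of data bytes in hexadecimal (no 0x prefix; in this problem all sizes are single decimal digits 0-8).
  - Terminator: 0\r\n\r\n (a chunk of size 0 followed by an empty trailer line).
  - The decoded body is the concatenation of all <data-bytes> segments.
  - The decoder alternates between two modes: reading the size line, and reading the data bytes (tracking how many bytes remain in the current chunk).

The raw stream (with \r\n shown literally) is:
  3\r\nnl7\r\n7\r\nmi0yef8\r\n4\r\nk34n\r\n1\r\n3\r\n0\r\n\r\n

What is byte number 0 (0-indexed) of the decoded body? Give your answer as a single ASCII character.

Chunk 1: stream[0..1]='3' size=0x3=3, data at stream[3..6]='nl7' -> body[0..3], body so far='nl7'
Chunk 2: stream[8..9]='7' size=0x7=7, data at stream[11..18]='mi0yef8' -> body[3..10], body so far='nl7mi0yef8'
Chunk 3: stream[20..21]='4' size=0x4=4, data at stream[23..27]='k34n' -> body[10..14], body so far='nl7mi0yef8k34n'
Chunk 4: stream[29..30]='1' size=0x1=1, data at stream[32..33]='3' -> body[14..15], body so far='nl7mi0yef8k34n3'
Chunk 5: stream[35..36]='0' size=0 (terminator). Final body='nl7mi0yef8k34n3' (15 bytes)
Body byte 0 = 'n'

Answer: n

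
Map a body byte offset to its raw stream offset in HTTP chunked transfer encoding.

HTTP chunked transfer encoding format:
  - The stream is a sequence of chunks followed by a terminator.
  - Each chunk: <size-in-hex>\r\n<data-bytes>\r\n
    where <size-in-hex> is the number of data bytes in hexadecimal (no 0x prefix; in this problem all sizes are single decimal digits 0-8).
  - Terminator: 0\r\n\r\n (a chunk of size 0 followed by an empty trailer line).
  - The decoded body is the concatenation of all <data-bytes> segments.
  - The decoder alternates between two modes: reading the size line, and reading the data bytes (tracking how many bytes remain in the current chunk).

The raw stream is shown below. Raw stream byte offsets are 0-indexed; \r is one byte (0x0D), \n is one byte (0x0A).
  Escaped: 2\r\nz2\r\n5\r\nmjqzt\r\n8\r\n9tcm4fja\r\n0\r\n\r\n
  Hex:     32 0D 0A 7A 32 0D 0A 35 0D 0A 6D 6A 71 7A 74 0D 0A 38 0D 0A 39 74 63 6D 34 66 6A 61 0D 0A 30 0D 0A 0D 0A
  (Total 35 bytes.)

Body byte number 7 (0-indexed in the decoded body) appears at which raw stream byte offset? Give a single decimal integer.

Answer: 20

Derivation:
Chunk 1: stream[0..1]='2' size=0x2=2, data at stream[3..5]='z2' -> body[0..2], body so far='z2'
Chunk 2: stream[7..8]='5' size=0x5=5, data at stream[10..15]='mjqzt' -> body[2..7], body so far='z2mjqzt'
Chunk 3: stream[17..18]='8' size=0x8=8, data at stream[20..28]='9tcm4fja' -> body[7..15], body so far='z2mjqzt9tcm4fja'
Chunk 4: stream[30..31]='0' size=0 (terminator). Final body='z2mjqzt9tcm4fja' (15 bytes)
Body byte 7 at stream offset 20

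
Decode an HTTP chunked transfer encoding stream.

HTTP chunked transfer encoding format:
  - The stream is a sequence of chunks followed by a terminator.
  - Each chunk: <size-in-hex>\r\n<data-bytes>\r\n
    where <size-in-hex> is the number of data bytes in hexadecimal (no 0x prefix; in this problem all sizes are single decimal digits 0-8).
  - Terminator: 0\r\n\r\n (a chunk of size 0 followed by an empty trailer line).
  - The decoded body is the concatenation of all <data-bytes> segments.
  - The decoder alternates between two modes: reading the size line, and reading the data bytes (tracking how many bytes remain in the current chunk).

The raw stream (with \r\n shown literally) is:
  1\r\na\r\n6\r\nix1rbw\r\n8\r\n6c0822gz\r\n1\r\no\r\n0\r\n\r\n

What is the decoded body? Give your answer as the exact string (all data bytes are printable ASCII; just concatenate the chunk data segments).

Answer: aix1rbw6c0822gzo

Derivation:
Chunk 1: stream[0..1]='1' size=0x1=1, data at stream[3..4]='a' -> body[0..1], body so far='a'
Chunk 2: stream[6..7]='6' size=0x6=6, data at stream[9..15]='ix1rbw' -> body[1..7], body so far='aix1rbw'
Chunk 3: stream[17..18]='8' size=0x8=8, data at stream[20..28]='6c0822gz' -> body[7..15], body so far='aix1rbw6c0822gz'
Chunk 4: stream[30..31]='1' size=0x1=1, data at stream[33..34]='o' -> body[15..16], body so far='aix1rbw6c0822gzo'
Chunk 5: stream[36..37]='0' size=0 (terminator). Final body='aix1rbw6c0822gzo' (16 bytes)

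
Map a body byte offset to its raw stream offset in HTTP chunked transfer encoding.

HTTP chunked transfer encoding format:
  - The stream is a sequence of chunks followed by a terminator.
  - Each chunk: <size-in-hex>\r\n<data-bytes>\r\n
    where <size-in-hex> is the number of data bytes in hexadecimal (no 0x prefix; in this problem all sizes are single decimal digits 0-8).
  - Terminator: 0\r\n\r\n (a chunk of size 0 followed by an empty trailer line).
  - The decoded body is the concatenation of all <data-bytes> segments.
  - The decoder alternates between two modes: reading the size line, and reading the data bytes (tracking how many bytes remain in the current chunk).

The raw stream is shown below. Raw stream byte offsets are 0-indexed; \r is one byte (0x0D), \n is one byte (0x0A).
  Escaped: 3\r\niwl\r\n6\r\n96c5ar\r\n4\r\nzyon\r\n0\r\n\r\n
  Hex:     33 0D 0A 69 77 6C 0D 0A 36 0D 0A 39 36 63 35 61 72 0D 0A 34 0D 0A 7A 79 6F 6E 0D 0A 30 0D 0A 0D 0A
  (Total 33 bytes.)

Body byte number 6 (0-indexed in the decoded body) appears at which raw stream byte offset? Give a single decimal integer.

Answer: 14

Derivation:
Chunk 1: stream[0..1]='3' size=0x3=3, data at stream[3..6]='iwl' -> body[0..3], body so far='iwl'
Chunk 2: stream[8..9]='6' size=0x6=6, data at stream[11..17]='96c5ar' -> body[3..9], body so far='iwl96c5ar'
Chunk 3: stream[19..20]='4' size=0x4=4, data at stream[22..26]='zyon' -> body[9..13], body so far='iwl96c5arzyon'
Chunk 4: stream[28..29]='0' size=0 (terminator). Final body='iwl96c5arzyon' (13 bytes)
Body byte 6 at stream offset 14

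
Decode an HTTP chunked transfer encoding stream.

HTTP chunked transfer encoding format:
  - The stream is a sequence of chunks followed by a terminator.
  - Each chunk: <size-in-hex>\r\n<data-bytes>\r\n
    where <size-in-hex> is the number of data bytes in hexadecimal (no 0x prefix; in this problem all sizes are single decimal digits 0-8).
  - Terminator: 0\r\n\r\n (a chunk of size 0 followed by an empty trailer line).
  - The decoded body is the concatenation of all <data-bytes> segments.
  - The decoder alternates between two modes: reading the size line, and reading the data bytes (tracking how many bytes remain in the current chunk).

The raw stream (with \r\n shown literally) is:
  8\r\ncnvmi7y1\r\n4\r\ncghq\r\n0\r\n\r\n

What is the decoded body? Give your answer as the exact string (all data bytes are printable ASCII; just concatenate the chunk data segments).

Chunk 1: stream[0..1]='8' size=0x8=8, data at stream[3..11]='cnvmi7y1' -> body[0..8], body so far='cnvmi7y1'
Chunk 2: stream[13..14]='4' size=0x4=4, data at stream[16..20]='cghq' -> body[8..12], body so far='cnvmi7y1cghq'
Chunk 3: stream[22..23]='0' size=0 (terminator). Final body='cnvmi7y1cghq' (12 bytes)

Answer: cnvmi7y1cghq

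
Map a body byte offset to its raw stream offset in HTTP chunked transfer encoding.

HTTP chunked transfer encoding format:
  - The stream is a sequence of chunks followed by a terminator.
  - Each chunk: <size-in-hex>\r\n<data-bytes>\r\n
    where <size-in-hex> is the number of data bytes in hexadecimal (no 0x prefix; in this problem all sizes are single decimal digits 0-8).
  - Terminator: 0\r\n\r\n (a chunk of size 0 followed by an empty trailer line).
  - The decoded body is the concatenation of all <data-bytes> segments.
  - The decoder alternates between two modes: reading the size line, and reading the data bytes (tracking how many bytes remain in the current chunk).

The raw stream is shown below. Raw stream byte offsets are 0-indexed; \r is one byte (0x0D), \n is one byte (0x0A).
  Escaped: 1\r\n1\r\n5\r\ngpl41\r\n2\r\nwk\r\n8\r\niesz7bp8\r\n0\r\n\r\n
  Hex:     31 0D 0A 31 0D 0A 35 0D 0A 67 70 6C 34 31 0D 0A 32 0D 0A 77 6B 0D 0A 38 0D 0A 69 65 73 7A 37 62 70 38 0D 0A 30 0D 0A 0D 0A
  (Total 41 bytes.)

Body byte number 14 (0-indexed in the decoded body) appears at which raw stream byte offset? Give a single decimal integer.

Answer: 32

Derivation:
Chunk 1: stream[0..1]='1' size=0x1=1, data at stream[3..4]='1' -> body[0..1], body so far='1'
Chunk 2: stream[6..7]='5' size=0x5=5, data at stream[9..14]='gpl41' -> body[1..6], body so far='1gpl41'
Chunk 3: stream[16..17]='2' size=0x2=2, data at stream[19..21]='wk' -> body[6..8], body so far='1gpl41wk'
Chunk 4: stream[23..24]='8' size=0x8=8, data at stream[26..34]='iesz7bp8' -> body[8..16], body so far='1gpl41wkiesz7bp8'
Chunk 5: stream[36..37]='0' size=0 (terminator). Final body='1gpl41wkiesz7bp8' (16 bytes)
Body byte 14 at stream offset 32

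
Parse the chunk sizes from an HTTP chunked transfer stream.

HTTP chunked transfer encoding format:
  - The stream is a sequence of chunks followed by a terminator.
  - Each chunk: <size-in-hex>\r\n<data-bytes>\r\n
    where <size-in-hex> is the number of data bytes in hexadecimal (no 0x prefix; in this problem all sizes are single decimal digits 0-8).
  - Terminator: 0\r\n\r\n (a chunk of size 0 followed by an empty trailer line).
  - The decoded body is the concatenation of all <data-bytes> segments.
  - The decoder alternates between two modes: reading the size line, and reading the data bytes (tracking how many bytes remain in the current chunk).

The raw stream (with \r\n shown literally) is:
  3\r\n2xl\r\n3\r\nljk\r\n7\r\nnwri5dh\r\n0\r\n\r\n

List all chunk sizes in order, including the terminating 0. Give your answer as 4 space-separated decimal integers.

Chunk 1: stream[0..1]='3' size=0x3=3, data at stream[3..6]='2xl' -> body[0..3], body so far='2xl'
Chunk 2: stream[8..9]='3' size=0x3=3, data at stream[11..14]='ljk' -> body[3..6], body so far='2xlljk'
Chunk 3: stream[16..17]='7' size=0x7=7, data at stream[19..26]='nwri5dh' -> body[6..13], body so far='2xlljknwri5dh'
Chunk 4: stream[28..29]='0' size=0 (terminator). Final body='2xlljknwri5dh' (13 bytes)

Answer: 3 3 7 0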